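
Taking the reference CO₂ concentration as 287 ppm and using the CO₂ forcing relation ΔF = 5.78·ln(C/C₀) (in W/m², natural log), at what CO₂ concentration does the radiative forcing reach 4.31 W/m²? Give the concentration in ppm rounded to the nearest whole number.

C ≈ 605 ppm

Set 5.78 ln(C/287) = 4.31, so ln(C/287) = 4.31/5.78 = 0.74567.
Then C/287 = e^0.74567 = 2.10785, giving C = 287 × 2.10785 = 604.95 ppm.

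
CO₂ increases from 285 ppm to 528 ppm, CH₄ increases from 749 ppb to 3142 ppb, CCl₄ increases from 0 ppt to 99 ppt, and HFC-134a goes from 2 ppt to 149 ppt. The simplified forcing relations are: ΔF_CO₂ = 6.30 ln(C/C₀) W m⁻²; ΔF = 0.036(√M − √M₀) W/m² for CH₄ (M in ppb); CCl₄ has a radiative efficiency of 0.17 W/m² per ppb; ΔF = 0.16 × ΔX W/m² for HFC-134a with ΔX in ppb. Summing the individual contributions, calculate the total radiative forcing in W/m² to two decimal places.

CO₂: 6.30 × ln(528/285) = 6.30 × ln(1.85263) = 6.30 × 0.61661 = 3.8846 W/m².
CH₄: 0.036 × (√3142 − √749) = 0.036 × (56.0535 − 27.3679) = 0.036 × 28.6856 = 1.0327 W/m².
CCl₄: Δ = 99 − 0 = 99 ppt = 0.099 ppb; ΔF = 0.17 × 0.099 = 0.0168 W/m².
HFC-134a: Δ = 149 − 2 = 147 ppt = 0.147 ppb; ΔF = 0.16 × 0.147 = 0.0235 W/m².
Total ΔF = 3.8846 + 1.0327 + 0.0168 + 0.0235 = 4.9576 W/m².

ΔF = 4.96 W/m²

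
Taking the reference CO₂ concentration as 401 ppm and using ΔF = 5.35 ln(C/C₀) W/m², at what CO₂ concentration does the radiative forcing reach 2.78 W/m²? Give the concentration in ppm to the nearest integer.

Set 5.35 ln(C/401) = 2.78, so ln(C/401) = 2.78/5.35 = 0.51963.
Then C/401 = e^0.51963 = 1.68141, giving C = 401 × 1.68141 = 674.25 ppm.

C ≈ 674 ppm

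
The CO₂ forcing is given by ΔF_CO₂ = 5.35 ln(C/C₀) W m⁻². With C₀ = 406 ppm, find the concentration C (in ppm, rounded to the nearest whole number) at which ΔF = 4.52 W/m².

Set 5.35 ln(C/406) = 4.52, so ln(C/406) = 4.52/5.35 = 0.84486.
Then C/406 = e^0.84486 = 2.32765, giving C = 406 × 2.32765 = 945.03 ppm.

C ≈ 945 ppm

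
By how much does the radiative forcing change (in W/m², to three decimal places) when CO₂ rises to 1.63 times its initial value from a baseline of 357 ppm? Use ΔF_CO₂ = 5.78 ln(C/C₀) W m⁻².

Because the forcing depends only on the ratio C/C₀, the initial concentration does not enter.
ΔF = 5.78 × ln(1.63) = 5.78 × 0.48858 = 2.8240 W/m².

ΔF = 2.824 W/m²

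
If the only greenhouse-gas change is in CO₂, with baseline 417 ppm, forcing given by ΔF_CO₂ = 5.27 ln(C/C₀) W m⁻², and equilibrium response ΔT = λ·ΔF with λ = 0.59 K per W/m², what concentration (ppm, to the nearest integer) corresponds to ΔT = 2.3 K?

Required forcing: ΔF = ΔT/λ = 2.3/0.59 = 3.8983 W/m².
Then ln(C/417) = ΔF/5.27 = 3.8983/5.27 = 0.73972.
So C = 417 × e^0.73972 = 417 × 2.09535 = 873.76 ppm.

C ≈ 874 ppm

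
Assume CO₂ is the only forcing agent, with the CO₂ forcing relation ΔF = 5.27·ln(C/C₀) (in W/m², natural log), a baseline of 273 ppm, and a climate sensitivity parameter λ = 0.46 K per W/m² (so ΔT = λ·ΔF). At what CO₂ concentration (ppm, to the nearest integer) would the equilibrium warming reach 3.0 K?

Required forcing: ΔF = ΔT/λ = 3.0/0.46 = 6.5217 W/m².
Then ln(C/273) = ΔF/5.27 = 6.5217/5.27 = 1.23751.
So C = 273 × e^1.23751 = 273 × 3.44702 = 941.04 ppm.

C ≈ 941 ppm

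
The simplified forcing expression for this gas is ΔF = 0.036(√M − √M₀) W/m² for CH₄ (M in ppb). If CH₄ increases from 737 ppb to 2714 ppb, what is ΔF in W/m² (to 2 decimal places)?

CH₄: 0.036 × (√2714 − √737) = 0.036 × (52.0961 − 27.1477) = 0.036 × 24.9484 = 0.8981 W/m².

ΔF = 0.90 W/m²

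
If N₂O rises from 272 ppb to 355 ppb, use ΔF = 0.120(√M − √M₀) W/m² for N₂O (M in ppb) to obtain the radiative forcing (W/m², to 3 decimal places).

N₂O: 0.120 × (√355 − √272) = 0.120 × (18.8414 − 16.4924) = 0.120 × 2.3490 = 0.2819 W/m².

ΔF = 0.282 W/m²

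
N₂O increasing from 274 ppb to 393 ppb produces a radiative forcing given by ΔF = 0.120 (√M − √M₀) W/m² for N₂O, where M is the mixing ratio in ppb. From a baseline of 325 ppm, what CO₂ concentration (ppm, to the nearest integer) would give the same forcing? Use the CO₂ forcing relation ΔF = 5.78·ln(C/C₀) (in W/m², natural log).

N₂O forcing: 0.120 × (√393 − √274) = 0.120 × (19.8242 − 16.5529) = 0.120 × 3.2713 = 0.39256 W/m².
Set 5.78 ln(C/325) = 0.39256: ln(C/325) = 0.39256/5.78 = 0.06792, so C = 325 × e^0.06792 = 325 × 1.07028 = 347.84 ppm.

C ≈ 348 ppm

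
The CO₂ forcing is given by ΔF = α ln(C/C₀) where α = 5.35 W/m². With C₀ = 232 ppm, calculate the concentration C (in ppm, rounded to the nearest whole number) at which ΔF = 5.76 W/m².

Set 5.35 ln(C/232) = 5.76, so ln(C/232) = 5.76/5.35 = 1.07664.
Then C/232 = e^1.07664 = 2.93480, giving C = 232 × 2.93480 = 680.87 ppm.

C ≈ 681 ppm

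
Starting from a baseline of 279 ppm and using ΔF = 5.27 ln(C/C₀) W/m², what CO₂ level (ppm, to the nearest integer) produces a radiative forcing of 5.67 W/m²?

Set 5.27 ln(C/279) = 5.67, so ln(C/279) = 5.67/5.27 = 1.07590.
Then C/279 = e^1.07590 = 2.93263, giving C = 279 × 2.93263 = 818.20 ppm.

C ≈ 818 ppm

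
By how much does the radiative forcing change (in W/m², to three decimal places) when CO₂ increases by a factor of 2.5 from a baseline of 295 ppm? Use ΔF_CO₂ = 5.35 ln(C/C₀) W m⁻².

ΔF = 5.35 × ln(2.5) = 5.35 × 0.91629 = 4.9022 W/m².

ΔF = 4.902 W/m²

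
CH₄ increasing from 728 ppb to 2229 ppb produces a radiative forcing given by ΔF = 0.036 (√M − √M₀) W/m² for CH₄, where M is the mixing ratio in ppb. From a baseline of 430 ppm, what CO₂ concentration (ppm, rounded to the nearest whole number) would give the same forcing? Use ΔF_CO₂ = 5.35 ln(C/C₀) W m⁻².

C ≈ 493 ppm

CH₄ forcing: 0.036 × (√2229 − √728) = 0.036 × (47.2123 − 26.9815) = 0.036 × 20.2308 = 0.72831 W/m².
Set 5.35 ln(C/430) = 0.72831: ln(C/430) = 0.72831/5.35 = 0.13613, so C = 430 × e^0.13613 = 430 × 1.14583 = 492.71 ppm.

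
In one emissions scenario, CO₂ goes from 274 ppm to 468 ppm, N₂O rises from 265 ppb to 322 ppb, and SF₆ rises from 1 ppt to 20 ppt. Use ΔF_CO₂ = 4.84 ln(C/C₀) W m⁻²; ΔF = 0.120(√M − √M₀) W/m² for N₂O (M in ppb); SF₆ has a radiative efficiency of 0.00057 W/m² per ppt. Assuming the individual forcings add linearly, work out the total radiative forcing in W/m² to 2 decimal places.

CO₂: 4.84 × ln(468/274) = 4.84 × ln(1.70803) = 4.84 × 0.53534 = 2.5910 W/m².
N₂O: 0.120 × (√322 − √265) = 0.120 × (17.9444 − 16.2788) = 0.120 × 1.6656 = 0.1999 W/m².
SF₆: ΔF = 0.00057 × (20 − 1) = 0.00057 × 19 = 0.0108 W/m².
Total ΔF = 2.5910 + 0.1999 + 0.0108 = 2.8017 W/m².

ΔF = 2.80 W/m²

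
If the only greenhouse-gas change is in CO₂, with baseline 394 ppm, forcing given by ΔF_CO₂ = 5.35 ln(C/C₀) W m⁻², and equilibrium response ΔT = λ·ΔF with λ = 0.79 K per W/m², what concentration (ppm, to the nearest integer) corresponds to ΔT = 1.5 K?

Required forcing: ΔF = ΔT/λ = 1.5/0.79 = 1.8987 W/m².
Then ln(C/394) = ΔF/5.35 = 1.8987/5.35 = 0.35490.
So C = 394 × e^0.35490 = 394 × 1.42604 = 561.86 ppm.

C ≈ 562 ppm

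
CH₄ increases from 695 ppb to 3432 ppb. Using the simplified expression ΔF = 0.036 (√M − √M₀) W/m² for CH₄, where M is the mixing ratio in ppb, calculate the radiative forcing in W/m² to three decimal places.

ΔF = 1.160 W/m²

CH₄: 0.036 × (√3432 − √695) = 0.036 × (58.5833 − 26.3629) = 0.036 × 32.2204 = 1.1599 W/m².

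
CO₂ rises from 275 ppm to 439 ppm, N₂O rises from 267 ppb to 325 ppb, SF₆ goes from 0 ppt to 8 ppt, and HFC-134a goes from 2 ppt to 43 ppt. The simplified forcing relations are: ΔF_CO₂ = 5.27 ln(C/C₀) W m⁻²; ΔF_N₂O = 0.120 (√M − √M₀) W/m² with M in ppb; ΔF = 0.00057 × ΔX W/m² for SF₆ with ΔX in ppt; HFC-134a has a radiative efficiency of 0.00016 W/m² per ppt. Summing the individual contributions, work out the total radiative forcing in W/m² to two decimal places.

CO₂: 5.27 × ln(439/275) = 5.27 × ln(1.59636) = 5.27 × 0.46773 = 2.4649 W/m².
N₂O: 0.120 × (√325 − √267) = 0.120 × (18.0278 − 16.3401) = 0.120 × 1.6877 = 0.2025 W/m².
SF₆: ΔF = 0.00057 × (8 − 0) = 0.00057 × 8 = 0.0046 W/m².
HFC-134a: ΔF = 0.00016 × (43 − 2) = 0.00016 × 41 = 0.0066 W/m².
Total ΔF = 2.4649 + 0.2025 + 0.0046 + 0.0066 = 2.6786 W/m².

ΔF = 2.68 W/m²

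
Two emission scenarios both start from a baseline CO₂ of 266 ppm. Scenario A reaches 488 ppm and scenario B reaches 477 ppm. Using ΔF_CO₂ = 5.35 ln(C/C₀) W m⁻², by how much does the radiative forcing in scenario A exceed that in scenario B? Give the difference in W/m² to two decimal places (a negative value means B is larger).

ΔF_A = 5.35 ln(488/266) = 5.35 × 0.60682 = 3.2465 W/m².
ΔF_B = 5.35 ln(477/266) = 5.35 × 0.58402 = 3.1245 W/m².
Difference: 3.2465 − 3.1245 = 0.1220 W/m².

ΔF_A − ΔF_B = 0.12 W/m²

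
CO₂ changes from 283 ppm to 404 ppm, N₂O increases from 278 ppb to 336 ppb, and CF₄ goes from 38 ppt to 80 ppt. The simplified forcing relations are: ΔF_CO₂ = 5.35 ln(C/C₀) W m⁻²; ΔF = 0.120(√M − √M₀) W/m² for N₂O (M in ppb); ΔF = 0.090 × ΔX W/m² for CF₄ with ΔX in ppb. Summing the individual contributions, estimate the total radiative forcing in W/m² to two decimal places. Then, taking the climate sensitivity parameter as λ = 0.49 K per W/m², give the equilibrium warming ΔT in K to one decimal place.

CO₂: 5.35 × ln(404/283) = 5.35 × ln(1.42756) = 5.35 × 0.35597 = 1.9044 W/m².
N₂O: 0.120 × (√336 − √278) = 0.120 × (18.3303 − 16.6733) = 0.120 × 1.6570 = 0.1988 W/m².
CF₄: Δ = 80 − 38 = 42 ppt = 0.042 ppb; ΔF = 0.090 × 0.042 = 0.0038 W/m².
Total ΔF = 1.9044 + 0.1988 + 0.0038 = 2.1070 W/m².
ΔT = λ ΔF = 0.49 × 2.11 = 1.0339 K.

ΔF = 2.11 W/m²; ΔT = 1.0 K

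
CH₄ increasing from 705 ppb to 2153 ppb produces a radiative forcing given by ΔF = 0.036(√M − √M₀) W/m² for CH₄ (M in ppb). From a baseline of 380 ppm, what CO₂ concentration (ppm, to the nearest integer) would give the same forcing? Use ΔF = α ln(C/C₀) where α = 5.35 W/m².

CH₄ forcing: 0.036 × (√2153 − √705) = 0.036 × (46.4004 − 26.5518) = 0.036 × 19.8486 = 0.71455 W/m².
Set 5.35 ln(C/380) = 0.71455: ln(C/380) = 0.71455/5.35 = 0.13356, so C = 380 × e^0.13356 = 380 × 1.14289 = 434.30 ppm.

C ≈ 434 ppm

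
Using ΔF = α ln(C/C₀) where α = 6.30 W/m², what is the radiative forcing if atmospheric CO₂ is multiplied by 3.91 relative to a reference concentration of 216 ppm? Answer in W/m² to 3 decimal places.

ΔF = 8.590 W/m²

Because the forcing depends only on the ratio C/C₀, the initial concentration does not enter.
ΔF = 6.30 × ln(3.91) = 6.30 × 1.36354 = 8.5903 W/m².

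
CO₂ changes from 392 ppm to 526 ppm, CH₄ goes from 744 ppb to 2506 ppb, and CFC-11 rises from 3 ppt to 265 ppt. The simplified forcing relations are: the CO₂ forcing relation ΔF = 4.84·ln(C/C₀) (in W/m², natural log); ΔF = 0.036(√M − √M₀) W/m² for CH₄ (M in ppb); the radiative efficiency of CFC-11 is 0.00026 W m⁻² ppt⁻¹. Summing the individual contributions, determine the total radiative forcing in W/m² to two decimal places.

ΔF = 2.31 W/m²

CO₂: 4.84 × ln(526/392) = 4.84 × ln(1.34184) = 4.84 × 0.29404 = 1.4232 W/m².
CH₄: 0.036 × (√2506 − √744) = 0.036 × (50.0600 − 27.2764) = 0.036 × 22.7836 = 0.8202 W/m².
CFC-11: ΔF = 0.00026 × (265 − 3) = 0.00026 × 262 = 0.0681 W/m².
Total ΔF = 1.4232 + 0.8202 + 0.0681 = 2.3115 W/m².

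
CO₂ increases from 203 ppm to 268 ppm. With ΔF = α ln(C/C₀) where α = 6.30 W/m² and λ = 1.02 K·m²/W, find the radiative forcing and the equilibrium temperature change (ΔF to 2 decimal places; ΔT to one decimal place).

ΔF = 1.75 W/m²; ΔT = 1.8 K

CO₂: 6.30 × ln(268/203) = 6.30 × ln(1.32020) = 6.30 × 0.27778 = 1.7500 W/m².
ΔT = λ ΔF = 1.02 × 1.75 = 1.7850 K.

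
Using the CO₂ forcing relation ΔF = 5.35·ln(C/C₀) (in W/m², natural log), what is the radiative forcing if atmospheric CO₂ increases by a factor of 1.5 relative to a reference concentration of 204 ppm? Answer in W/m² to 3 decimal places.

ΔF = 2.169 W/m²

Because the forcing depends only on the ratio C/C₀, the initial concentration does not enter.
ΔF = 5.35 × ln(1.5) = 5.35 × 0.40547 = 2.1693 W/m².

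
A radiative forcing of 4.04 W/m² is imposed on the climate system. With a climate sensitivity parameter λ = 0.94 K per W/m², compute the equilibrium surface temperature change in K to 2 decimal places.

ΔT = λ ΔF = 0.94 × 4.04 = 3.7976 K.

ΔT = 3.80 K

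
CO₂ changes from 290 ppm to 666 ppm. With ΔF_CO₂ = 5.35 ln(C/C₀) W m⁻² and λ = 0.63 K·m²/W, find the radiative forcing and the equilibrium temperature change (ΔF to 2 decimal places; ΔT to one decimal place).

CO₂: 5.35 × ln(666/290) = 5.35 × ln(2.29655) = 5.35 × 0.83141 = 4.4480 W/m².
ΔT = λ ΔF = 0.63 × 4.45 = 2.8035 K.

ΔF = 4.45 W/m²; ΔT = 2.8 K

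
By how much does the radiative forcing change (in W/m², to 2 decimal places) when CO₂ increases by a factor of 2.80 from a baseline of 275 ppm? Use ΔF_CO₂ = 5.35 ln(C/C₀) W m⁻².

ΔF = 5.51 W/m²

Because the forcing depends only on the ratio C/C₀, the initial concentration does not enter.
ΔF = 5.35 × ln(2.80) = 5.35 × 1.02962 = 5.5085 W/m².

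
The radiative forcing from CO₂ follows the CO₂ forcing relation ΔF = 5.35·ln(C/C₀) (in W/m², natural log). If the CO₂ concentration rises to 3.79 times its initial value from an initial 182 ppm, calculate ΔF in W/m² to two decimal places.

ΔF = 7.13 W/m²

ΔF = 5.35 × ln(3.79) = 5.35 × 1.33237 = 7.1282 W/m².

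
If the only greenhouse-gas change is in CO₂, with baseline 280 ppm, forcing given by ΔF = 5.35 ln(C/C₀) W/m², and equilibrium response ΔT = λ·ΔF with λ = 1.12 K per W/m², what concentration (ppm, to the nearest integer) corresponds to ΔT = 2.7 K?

C ≈ 439 ppm

Required forcing: ΔF = ΔT/λ = 2.7/1.12 = 2.4107 W/m².
Then ln(C/280) = ΔF/5.35 = 2.4107/5.35 = 0.45060.
So C = 280 × e^0.45060 = 280 × 1.56925 = 439.39 ppm.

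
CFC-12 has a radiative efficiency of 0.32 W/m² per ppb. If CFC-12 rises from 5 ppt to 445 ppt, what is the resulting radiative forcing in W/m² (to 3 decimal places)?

CFC-12: Δ = 445 − 5 = 440 ppt = 0.440 ppb; ΔF = 0.32 × 0.440 = 0.1408 W/m².

ΔF = 0.141 W/m²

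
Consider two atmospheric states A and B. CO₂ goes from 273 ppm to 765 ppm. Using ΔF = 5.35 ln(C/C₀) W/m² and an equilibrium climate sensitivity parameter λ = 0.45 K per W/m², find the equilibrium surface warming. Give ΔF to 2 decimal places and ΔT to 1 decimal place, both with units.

ΔF = 5.51 W/m²; ΔT = 2.5 K

CO₂: 5.35 × ln(765/273) = 5.35 × ln(2.80220) = 5.35 × 1.03040 = 5.5126 W/m².
ΔT = λ ΔF = 0.45 × 5.51 = 2.4795 K.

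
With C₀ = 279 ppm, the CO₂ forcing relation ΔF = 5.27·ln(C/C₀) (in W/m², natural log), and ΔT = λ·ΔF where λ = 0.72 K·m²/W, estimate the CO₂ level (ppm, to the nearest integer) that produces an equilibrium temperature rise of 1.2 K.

C ≈ 383 ppm

Required forcing: ΔF = ΔT/λ = 1.2/0.72 = 1.6667 W/m².
Then ln(C/279) = ΔF/5.27 = 1.6667/5.27 = 0.31626.
So C = 279 × e^0.31626 = 279 × 1.37199 = 382.79 ppm.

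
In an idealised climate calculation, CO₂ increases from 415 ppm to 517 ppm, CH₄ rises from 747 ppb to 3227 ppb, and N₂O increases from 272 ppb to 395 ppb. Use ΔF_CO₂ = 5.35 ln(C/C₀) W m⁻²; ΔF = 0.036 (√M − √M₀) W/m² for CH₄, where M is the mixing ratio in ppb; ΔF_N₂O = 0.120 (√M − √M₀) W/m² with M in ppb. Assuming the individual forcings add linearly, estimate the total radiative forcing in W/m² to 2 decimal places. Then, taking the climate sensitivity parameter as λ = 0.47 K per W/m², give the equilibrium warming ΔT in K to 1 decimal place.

CO₂: 5.35 × ln(517/415) = 5.35 × ln(1.24578) = 5.35 × 0.21976 = 1.1757 W/m².
CH₄: 0.036 × (√3227 − √747) = 0.036 × (56.8067 − 27.3313) = 0.036 × 29.4754 = 1.0611 W/m².
N₂O: 0.120 × (√395 − √272) = 0.120 × (19.8746 − 16.4924) = 0.120 × 3.3822 = 0.4059 W/m².
Total ΔF = 1.1757 + 1.0611 + 0.4059 = 2.6427 W/m².
ΔT = λ ΔF = 0.47 × 2.64 = 1.2408 K.

ΔF = 2.64 W/m²; ΔT = 1.2 K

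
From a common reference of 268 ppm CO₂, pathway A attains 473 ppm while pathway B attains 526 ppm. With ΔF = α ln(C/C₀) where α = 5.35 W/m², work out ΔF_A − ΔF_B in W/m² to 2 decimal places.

ΔF_A − ΔF_B = -0.57 W/m²

ΔF_A = 5.35 ln(473/268) = 5.35 × 0.56811 = 3.0394 W/m².
ΔF_B = 5.35 ln(526/268) = 5.35 × 0.67431 = 3.6076 W/m².
Difference: 3.0394 − 3.6076 = -0.5682 W/m².
(Equivalently, ΔF_A − ΔF_B = 5.35 ln(473/526) = 5.35 × -0.10621 = -0.5682 W/m².)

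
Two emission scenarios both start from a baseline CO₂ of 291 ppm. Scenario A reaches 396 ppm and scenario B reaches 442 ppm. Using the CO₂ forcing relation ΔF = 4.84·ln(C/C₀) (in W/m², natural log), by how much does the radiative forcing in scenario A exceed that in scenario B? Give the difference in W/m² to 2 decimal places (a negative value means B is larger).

ΔF_A = 4.84 ln(396/291) = 4.84 × 0.30809 = 1.4912 W/m².
ΔF_B = 4.84 ln(442/291) = 4.84 × 0.41799 = 2.0231 W/m².
Difference: 1.4912 − 2.0231 = -0.5319 W/m².

ΔF_A − ΔF_B = -0.53 W/m²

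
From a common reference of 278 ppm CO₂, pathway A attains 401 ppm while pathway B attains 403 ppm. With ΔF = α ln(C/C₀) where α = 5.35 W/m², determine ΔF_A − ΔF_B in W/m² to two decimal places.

ΔF_A = 5.35 ln(401/278) = 5.35 × 0.36634 = 1.9599 W/m².
ΔF_B = 5.35 ln(403/278) = 5.35 × 0.37132 = 1.9866 W/m².
Difference: 1.9599 − 1.9866 = -0.0267 W/m².

ΔF_A − ΔF_B = -0.03 W/m²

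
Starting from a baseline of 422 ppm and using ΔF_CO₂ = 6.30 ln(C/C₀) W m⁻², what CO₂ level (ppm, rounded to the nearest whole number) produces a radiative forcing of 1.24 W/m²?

Set 6.30 ln(C/422) = 1.24, so ln(C/422) = 1.24/6.30 = 0.19683.
Then C/422 = e^0.19683 = 1.21754, giving C = 422 × 1.21754 = 513.80 ppm.

C ≈ 514 ppm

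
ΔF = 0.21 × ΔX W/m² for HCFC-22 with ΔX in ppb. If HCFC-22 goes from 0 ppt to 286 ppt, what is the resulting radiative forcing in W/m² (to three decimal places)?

ΔF = 0.060 W/m²

HCFC-22: Δ = 286 − 0 = 286 ppt = 0.286 ppb; ΔF = 0.21 × 0.286 = 0.0601 W/m².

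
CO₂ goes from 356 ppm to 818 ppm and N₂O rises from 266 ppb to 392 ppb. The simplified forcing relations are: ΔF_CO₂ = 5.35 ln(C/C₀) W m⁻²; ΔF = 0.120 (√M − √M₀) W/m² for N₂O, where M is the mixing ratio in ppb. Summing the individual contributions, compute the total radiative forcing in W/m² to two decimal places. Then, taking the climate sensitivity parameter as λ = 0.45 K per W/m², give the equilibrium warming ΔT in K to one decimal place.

ΔF = 4.87 W/m²; ΔT = 2.2 K

CO₂: 5.35 × ln(818/356) = 5.35 × ln(2.29775) = 5.35 × 0.83193 = 4.4508 W/m².
N₂O: 0.120 × (√392 − √266) = 0.120 × (19.7990 − 16.3095) = 0.120 × 3.4895 = 0.4187 W/m².
Total ΔF = 4.4508 + 0.4187 = 4.8695 W/m².
ΔT = λ ΔF = 0.45 × 4.87 = 2.1915 K.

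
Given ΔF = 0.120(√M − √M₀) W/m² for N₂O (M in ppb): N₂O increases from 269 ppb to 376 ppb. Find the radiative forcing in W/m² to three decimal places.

ΔF = 0.359 W/m²

N₂O: 0.120 × (√376 − √269) = 0.120 × (19.3907 − 16.4012) = 0.120 × 2.9895 = 0.3587 W/m².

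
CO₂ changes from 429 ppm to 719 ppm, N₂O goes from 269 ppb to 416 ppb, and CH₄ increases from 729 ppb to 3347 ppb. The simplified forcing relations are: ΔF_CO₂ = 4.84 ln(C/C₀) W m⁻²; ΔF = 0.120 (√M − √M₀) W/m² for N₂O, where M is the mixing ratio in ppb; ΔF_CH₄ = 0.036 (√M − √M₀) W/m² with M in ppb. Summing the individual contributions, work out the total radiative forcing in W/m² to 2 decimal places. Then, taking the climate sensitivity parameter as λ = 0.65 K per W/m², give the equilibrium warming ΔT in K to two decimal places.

ΔF = 4.09 W/m²; ΔT = 2.66 K

CO₂: 4.84 × ln(719/429) = 4.84 × ln(1.67599) = 4.84 × 0.51640 = 2.4994 W/m².
N₂O: 0.120 × (√416 − √269) = 0.120 × (20.3961 − 16.4012) = 0.120 × 3.9949 = 0.4794 W/m².
CH₄: 0.036 × (√3347 − √729) = 0.036 × (57.8533 − 27.0000) = 0.036 × 30.8533 = 1.1107 W/m².
Total ΔF = 2.4994 + 0.4794 + 1.1107 = 4.0895 W/m².
ΔT = λ ΔF = 0.65 × 4.09 = 2.6585 K.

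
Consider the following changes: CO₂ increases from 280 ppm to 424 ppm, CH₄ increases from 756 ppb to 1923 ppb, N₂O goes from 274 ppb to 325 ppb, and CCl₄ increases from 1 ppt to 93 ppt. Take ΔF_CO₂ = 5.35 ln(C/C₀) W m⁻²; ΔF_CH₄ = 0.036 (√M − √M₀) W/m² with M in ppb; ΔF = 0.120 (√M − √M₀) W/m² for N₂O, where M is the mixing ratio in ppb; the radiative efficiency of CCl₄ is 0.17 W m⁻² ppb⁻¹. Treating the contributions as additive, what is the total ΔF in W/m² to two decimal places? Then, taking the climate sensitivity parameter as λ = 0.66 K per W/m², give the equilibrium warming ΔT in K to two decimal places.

CO₂: 5.35 × ln(424/280) = 5.35 × ln(1.51429) = 5.35 × 0.41495 = 2.2200 W/m².
CH₄: 0.036 × (√1923 − √756) = 0.036 × (43.8520 − 27.4955) = 0.036 × 16.3565 = 0.5888 W/m².
N₂O: 0.120 × (√325 − √274) = 0.120 × (18.0278 − 16.5529) = 0.120 × 1.4749 = 0.1770 W/m².
CCl₄: Δ = 93 − 1 = 92 ppt = 0.092 ppb; ΔF = 0.17 × 0.092 = 0.0156 W/m².
Total ΔF = 2.2200 + 0.5888 + 0.1770 + 0.0156 = 3.0014 W/m².
ΔT = λ ΔF = 0.66 × 3.00 = 1.9800 K.

ΔF = 3.00 W/m²; ΔT = 1.98 K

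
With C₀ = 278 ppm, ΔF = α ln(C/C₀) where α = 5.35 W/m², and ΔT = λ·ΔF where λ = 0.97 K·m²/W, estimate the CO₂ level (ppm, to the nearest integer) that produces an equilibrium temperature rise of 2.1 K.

Required forcing: ΔF = ΔT/λ = 2.1/0.97 = 2.1649 W/m².
Then ln(C/278) = ΔF/5.35 = 2.1649/5.35 = 0.40465.
So C = 278 × e^0.40465 = 278 × 1.49878 = 416.66 ppm.

C ≈ 417 ppm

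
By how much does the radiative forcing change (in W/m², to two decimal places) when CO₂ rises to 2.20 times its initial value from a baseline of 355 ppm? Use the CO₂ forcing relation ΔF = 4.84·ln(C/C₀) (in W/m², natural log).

Because the forcing depends only on the ratio C/C₀, the initial concentration does not enter.
ΔF = 4.84 × ln(2.20) = 4.84 × 0.78846 = 3.8161 W/m².

ΔF = 3.82 W/m²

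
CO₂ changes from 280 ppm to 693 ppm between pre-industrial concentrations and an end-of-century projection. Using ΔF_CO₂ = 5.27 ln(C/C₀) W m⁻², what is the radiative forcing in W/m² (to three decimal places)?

ΔF = 4.776 W/m²

CO₂ absorption bands are partially saturated, so forcing scales with the logarithm of the concentration ratio.
CO₂: 5.27 × ln(693/280) = 5.27 × ln(2.47500) = 5.27 × 0.90624 = 4.7759 W/m².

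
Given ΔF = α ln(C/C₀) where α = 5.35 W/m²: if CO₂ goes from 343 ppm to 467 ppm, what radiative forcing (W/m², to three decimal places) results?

ΔF = 1.651 W/m²

CO₂ absorption bands are partially saturated, so forcing scales with the logarithm of the concentration ratio.
CO₂: 5.35 × ln(467/343) = 5.35 × ln(1.36152) = 5.35 × 0.30860 = 1.6510 W/m².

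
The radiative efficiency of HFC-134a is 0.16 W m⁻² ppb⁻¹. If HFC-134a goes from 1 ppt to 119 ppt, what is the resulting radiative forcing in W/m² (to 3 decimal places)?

ΔF = 0.019 W/m²

HFC-134a: Δ = 119 − 1 = 118 ppt = 0.118 ppb; ΔF = 0.16 × 0.118 = 0.0189 W/m².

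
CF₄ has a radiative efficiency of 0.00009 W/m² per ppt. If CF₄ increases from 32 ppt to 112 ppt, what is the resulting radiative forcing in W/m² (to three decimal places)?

CF₄: ΔF = 0.00009 × (112 − 32) = 0.00009 × 80 = 0.0072 W/m².

ΔF = 0.007 W/m²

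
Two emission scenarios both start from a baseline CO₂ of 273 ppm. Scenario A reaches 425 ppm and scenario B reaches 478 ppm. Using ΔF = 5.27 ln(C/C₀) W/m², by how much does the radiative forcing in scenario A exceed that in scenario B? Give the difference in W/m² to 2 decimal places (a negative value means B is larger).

ΔF_A − ΔF_B = -0.62 W/m²

ΔF_A = 5.27 ln(425/273) = 5.27 × 0.44262 = 2.3326 W/m².
ΔF_B = 5.27 ln(478/273) = 5.27 × 0.56014 = 2.9519 W/m².
Difference: 2.3326 − 2.9519 = -0.6193 W/m².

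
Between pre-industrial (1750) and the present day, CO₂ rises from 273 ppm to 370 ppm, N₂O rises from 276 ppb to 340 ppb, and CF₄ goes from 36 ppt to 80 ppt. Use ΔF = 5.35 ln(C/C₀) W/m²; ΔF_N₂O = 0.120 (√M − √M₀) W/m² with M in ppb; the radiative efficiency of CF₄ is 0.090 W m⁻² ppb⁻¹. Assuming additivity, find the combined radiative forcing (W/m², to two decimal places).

CO₂: 5.35 × ln(370/273) = 5.35 × ln(1.35531) = 5.35 × 0.30403 = 1.6266 W/m².
N₂O: 0.120 × (√340 − √276) = 0.120 × (18.4391 − 16.6132) = 0.120 × 1.8259 = 0.2191 W/m².
CF₄: Δ = 80 − 36 = 44 ppt = 0.044 ppb; ΔF = 0.090 × 0.044 = 0.0040 W/m².
Total ΔF = 1.6266 + 0.2191 + 0.0040 = 1.8497 W/m².

ΔF = 1.85 W/m²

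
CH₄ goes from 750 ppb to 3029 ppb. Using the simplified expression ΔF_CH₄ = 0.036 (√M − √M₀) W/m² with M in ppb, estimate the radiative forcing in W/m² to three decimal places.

ΔF = 0.995 W/m²

CH₄: 0.036 × (√3029 − √750) = 0.036 × (55.0364 − 27.3861) = 0.036 × 27.6503 = 0.9954 W/m².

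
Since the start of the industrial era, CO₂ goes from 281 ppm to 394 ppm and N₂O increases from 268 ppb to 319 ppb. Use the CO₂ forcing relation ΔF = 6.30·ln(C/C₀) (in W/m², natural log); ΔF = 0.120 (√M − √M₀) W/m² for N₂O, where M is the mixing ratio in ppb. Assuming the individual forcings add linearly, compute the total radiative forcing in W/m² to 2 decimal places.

CO₂: 6.30 × ln(394/281) = 6.30 × ln(1.40214) = 6.30 × 0.33800 = 2.1294 W/m².
N₂O: 0.120 × (√319 − √268) = 0.120 × (17.8606 − 16.3707) = 0.120 × 1.4899 = 0.1788 W/m².
Total ΔF = 2.1294 + 0.1788 = 2.3082 W/m².

ΔF = 2.31 W/m²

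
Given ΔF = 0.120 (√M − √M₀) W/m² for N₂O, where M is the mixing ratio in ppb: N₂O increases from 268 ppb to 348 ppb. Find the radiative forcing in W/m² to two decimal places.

ΔF = 0.27 W/m²

N₂O: 0.120 × (√348 − √268) = 0.120 × (18.6548 − 16.3707) = 0.120 × 2.2841 = 0.2741 W/m².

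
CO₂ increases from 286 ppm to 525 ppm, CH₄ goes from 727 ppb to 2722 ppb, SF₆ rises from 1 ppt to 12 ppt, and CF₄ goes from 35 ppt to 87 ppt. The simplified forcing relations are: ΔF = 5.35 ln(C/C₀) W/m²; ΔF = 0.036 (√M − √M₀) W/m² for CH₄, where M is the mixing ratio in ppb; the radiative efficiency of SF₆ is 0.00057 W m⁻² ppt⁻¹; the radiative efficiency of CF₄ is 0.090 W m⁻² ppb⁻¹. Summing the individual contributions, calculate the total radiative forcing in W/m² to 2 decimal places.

ΔF = 4.17 W/m²

CO₂: 5.35 × ln(525/286) = 5.35 × ln(1.83566) = 5.35 × 0.60740 = 3.2496 W/m².
CH₄: 0.036 × (√2722 − √727) = 0.036 × (52.1728 − 26.9629) = 0.036 × 25.2099 = 0.9076 W/m².
SF₆: ΔF = 0.00057 × (12 − 1) = 0.00057 × 11 = 0.0063 W/m².
CF₄: Δ = 87 − 35 = 52 ppt = 0.052 ppb; ΔF = 0.090 × 0.052 = 0.0047 W/m².
Total ΔF = 3.2496 + 0.9076 + 0.0063 + 0.0047 = 4.1682 W/m².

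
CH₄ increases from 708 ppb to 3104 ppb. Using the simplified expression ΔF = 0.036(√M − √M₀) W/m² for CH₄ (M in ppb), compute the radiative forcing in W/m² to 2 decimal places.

ΔF = 1.05 W/m²

CH₄: 0.036 × (√3104 − √708) = 0.036 × (55.7136 − 26.6083) = 0.036 × 29.1053 = 1.0478 W/m².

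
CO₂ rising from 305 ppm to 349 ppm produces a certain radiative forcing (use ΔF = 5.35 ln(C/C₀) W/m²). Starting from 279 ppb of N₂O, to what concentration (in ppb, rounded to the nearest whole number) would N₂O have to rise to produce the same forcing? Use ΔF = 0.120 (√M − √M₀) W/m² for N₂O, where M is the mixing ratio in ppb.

CO₂ forcing: 5.35 × ln(349/305) = 5.35 × 0.134760 = 0.72097 W/m².
Set 0.120(√M − √279) = 0.72097: √M = 0.72097/0.120 + √279 = 6.0081 + 16.7033 = 22.7114.
M = (22.7114)² = 515.81 ppb.

M ≈ 516 ppb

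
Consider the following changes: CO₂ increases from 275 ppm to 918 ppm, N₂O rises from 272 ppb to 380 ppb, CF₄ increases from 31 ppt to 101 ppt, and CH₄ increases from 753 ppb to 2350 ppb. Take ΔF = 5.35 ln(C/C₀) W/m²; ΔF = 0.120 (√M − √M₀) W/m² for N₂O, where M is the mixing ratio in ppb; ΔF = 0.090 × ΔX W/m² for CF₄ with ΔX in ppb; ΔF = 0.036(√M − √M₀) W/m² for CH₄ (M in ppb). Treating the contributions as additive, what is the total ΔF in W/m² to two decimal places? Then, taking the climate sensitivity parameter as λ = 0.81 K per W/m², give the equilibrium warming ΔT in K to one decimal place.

ΔF = 7.57 W/m²; ΔT = 6.1 K

CO₂: 5.35 × ln(918/275) = 5.35 × ln(3.33818) = 5.35 × 1.20543 = 6.4491 W/m².
N₂O: 0.120 × (√380 − √272) = 0.120 × (19.4936 − 16.4924) = 0.120 × 3.0012 = 0.3601 W/m².
CF₄: Δ = 101 − 31 = 70 ppt = 0.070 ppb; ΔF = 0.090 × 0.070 = 0.0063 W/m².
CH₄: 0.036 × (√2350 − √753) = 0.036 × (48.4768 − 27.4408) = 0.036 × 21.0360 = 0.7573 W/m².
Total ΔF = 6.4491 + 0.3601 + 0.0063 + 0.7573 = 7.5728 W/m².
ΔT = λ ΔF = 0.81 × 7.57 = 6.1317 K.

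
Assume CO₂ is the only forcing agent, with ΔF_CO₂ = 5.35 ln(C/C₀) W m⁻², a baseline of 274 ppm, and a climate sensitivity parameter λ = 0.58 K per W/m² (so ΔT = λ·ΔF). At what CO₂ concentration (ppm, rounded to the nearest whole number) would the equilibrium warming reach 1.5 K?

Required forcing: ΔF = ΔT/λ = 1.5/0.58 = 2.5862 W/m².
Then ln(C/274) = ΔF/5.35 = 2.5862/5.35 = 0.48340.
So C = 274 × e^0.48340 = 274 × 1.62158 = 444.31 ppm.

C ≈ 444 ppm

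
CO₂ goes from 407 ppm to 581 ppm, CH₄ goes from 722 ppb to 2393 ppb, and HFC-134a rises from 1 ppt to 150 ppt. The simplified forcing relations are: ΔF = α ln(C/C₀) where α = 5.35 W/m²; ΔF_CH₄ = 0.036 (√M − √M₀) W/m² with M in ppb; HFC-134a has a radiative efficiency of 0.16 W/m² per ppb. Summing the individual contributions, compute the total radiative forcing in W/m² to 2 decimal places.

CO₂: 5.35 × ln(581/407) = 5.35 × ln(1.42752) = 5.35 × 0.35594 = 1.9043 W/m².
CH₄: 0.036 × (√2393 − √722) = 0.036 × (48.9183 − 26.8701) = 0.036 × 22.0482 = 0.7937 W/m².
HFC-134a: Δ = 150 − 1 = 149 ppt = 0.149 ppb; ΔF = 0.16 × 0.149 = 0.0238 W/m².
Total ΔF = 1.9043 + 0.7937 + 0.0238 = 2.7218 W/m².

ΔF = 2.72 W/m²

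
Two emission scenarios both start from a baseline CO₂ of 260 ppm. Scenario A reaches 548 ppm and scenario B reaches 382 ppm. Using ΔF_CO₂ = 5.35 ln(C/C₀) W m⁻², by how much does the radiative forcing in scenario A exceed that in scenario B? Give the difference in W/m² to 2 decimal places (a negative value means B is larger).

ΔF_A = 5.35 ln(548/260) = 5.35 × 0.74559 = 3.9889 W/m².
ΔF_B = 5.35 ln(382/260) = 5.35 × 0.38474 = 2.0584 W/m².
Difference: 3.9889 − 2.0584 = 1.9305 W/m².
(Equivalently, ΔF_A − ΔF_B = 5.35 ln(548/382) = 5.35 × 0.36085 = 1.9305 W/m².)

ΔF_A − ΔF_B = 1.93 W/m²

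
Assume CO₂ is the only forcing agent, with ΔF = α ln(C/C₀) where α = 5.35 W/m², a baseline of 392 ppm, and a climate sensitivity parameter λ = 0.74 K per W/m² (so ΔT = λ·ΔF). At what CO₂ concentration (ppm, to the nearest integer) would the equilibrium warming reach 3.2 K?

Required forcing: ΔF = ΔT/λ = 3.2/0.74 = 4.3243 W/m².
Then ln(C/392) = ΔF/5.35 = 4.3243/5.35 = 0.80828.
So C = 392 × e^0.80828 = 392 × 2.24404 = 879.66 ppm.

C ≈ 880 ppm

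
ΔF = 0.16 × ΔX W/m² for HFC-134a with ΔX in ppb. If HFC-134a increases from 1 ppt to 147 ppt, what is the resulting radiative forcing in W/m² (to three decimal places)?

ΔF = 0.023 W/m²

HFC-134a: Δ = 147 − 1 = 146 ppt = 0.146 ppb; ΔF = 0.16 × 0.146 = 0.0234 W/m².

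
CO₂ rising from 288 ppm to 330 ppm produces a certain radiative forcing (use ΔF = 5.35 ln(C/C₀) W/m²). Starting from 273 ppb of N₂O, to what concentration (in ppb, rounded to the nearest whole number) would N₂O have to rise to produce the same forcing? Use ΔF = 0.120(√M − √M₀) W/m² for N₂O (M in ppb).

CO₂ forcing: 5.35 × ln(330/288) = 5.35 × 0.136132 = 0.72831 W/m².
Set 0.120(√M − √273) = 0.72831: √M = 0.72831/0.120 + √273 = 6.0693 + 16.5227 = 22.5920.
M = (22.5920)² = 510.40 ppb.

M ≈ 510 ppb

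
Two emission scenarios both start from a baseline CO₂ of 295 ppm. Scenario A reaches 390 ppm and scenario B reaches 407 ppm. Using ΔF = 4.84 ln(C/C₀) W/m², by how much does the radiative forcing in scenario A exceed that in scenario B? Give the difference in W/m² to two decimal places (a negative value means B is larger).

ΔF_A = 4.84 ln(390/295) = 4.84 × 0.27917 = 1.3512 W/m².
ΔF_B = 4.84 ln(407/295) = 4.84 × 0.32184 = 1.5577 W/m².
Difference: 1.3512 − 1.5577 = -0.2065 W/m².
(Equivalently, ΔF_A − ΔF_B = 4.84 ln(390/407) = 4.84 × -0.04267 = -0.2065 W/m².)

ΔF_A − ΔF_B = -0.21 W/m²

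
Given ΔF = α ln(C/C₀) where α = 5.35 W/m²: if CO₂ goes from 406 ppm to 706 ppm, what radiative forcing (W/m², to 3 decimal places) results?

ΔF = 2.960 W/m²

CO₂ absorption bands are partially saturated, so forcing scales with the logarithm of the concentration ratio.
CO₂: 5.35 × ln(706/406) = 5.35 × ln(1.73892) = 5.35 × 0.55326 = 2.9599 W/m².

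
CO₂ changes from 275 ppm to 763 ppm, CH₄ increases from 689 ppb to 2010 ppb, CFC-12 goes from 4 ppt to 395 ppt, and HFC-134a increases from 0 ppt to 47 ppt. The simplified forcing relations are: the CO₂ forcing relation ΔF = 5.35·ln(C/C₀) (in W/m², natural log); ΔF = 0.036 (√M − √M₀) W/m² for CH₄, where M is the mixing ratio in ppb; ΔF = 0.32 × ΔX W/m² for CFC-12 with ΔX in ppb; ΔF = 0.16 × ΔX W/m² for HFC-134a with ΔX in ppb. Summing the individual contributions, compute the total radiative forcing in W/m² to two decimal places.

CO₂: 5.35 × ln(763/275) = 5.35 × ln(2.77455) = 5.35 × 1.02049 = 5.4596 W/m².
CH₄: 0.036 × (√2010 − √689) = 0.036 × (44.8330 − 26.2488) = 0.036 × 18.5842 = 0.6690 W/m².
CFC-12: Δ = 395 − 4 = 391 ppt = 0.391 ppb; ΔF = 0.32 × 0.391 = 0.1251 W/m².
HFC-134a: Δ = 47 − 0 = 47 ppt = 0.047 ppb; ΔF = 0.16 × 0.047 = 0.0075 W/m².
Total ΔF = 5.4596 + 0.6690 + 0.1251 + 0.0075 = 6.2612 W/m².

ΔF = 6.26 W/m²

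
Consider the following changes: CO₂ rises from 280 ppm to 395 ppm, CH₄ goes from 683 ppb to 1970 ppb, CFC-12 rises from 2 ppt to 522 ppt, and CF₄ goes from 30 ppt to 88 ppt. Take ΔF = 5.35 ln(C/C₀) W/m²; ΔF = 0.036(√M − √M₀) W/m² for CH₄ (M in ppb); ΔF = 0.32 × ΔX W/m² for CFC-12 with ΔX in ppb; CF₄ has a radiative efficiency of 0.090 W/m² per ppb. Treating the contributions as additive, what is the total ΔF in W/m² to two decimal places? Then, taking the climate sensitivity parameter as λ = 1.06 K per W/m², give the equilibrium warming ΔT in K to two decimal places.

ΔF = 2.67 W/m²; ΔT = 2.83 K

CO₂: 5.35 × ln(395/280) = 5.35 × ln(1.41071) = 5.35 × 0.34409 = 1.8409 W/m².
CH₄: 0.036 × (√1970 − √683) = 0.036 × (44.3847 − 26.1343) = 0.036 × 18.2504 = 0.6570 W/m².
CFC-12: Δ = 522 − 2 = 520 ppt = 0.520 ppb; ΔF = 0.32 × 0.520 = 0.1664 W/m².
CF₄: Δ = 88 − 30 = 58 ppt = 0.058 ppb; ΔF = 0.090 × 0.058 = 0.0052 W/m².
Total ΔF = 1.8409 + 0.6570 + 0.1664 + 0.0052 = 2.6695 W/m².
ΔT = λ ΔF = 1.06 × 2.67 = 2.8302 K.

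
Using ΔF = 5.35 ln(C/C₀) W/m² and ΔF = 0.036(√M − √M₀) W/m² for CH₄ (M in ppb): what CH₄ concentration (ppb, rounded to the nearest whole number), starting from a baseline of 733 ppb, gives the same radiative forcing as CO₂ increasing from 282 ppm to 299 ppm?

M ≈ 1280 ppb

CO₂ forcing: 5.35 × ln(299/282) = 5.35 × 0.058537 = 0.31317 W/m².
Set 0.036(√M − √733) = 0.31317: √M = 0.31317/0.036 + √733 = 8.6992 + 27.0740 = 35.7732.
M = (35.7732)² = 1279.72 ppb.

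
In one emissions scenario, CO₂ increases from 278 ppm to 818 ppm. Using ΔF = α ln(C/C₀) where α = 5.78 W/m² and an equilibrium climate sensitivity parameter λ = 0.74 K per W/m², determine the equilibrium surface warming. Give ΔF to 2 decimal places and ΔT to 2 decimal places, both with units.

ΔF = 6.24 W/m²; ΔT = 4.62 K

CO₂: 5.78 × ln(818/278) = 5.78 × ln(2.94245) = 5.78 × 1.07924 = 6.2380 W/m².
ΔT = λ ΔF = 0.74 × 6.24 = 4.6176 K.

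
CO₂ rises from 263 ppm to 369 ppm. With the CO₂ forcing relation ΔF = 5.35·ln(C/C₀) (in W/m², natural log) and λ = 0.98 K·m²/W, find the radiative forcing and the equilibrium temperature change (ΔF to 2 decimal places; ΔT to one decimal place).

ΔF = 1.81 W/m²; ΔT = 1.8 K

CO₂: 5.35 × ln(369/263) = 5.35 × ln(1.40304) = 5.35 × 0.33864 = 1.8117 W/m².
ΔT = λ ΔF = 0.98 × 1.81 = 1.7738 K.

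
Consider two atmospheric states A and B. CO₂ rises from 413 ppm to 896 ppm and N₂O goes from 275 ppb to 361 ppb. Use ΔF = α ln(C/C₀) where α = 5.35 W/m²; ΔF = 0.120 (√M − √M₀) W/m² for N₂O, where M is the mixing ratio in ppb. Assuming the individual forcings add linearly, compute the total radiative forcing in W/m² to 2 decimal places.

CO₂: 5.35 × ln(896/413) = 5.35 × ln(2.16949) = 5.35 × 0.77449 = 4.1435 W/m².
N₂O: 0.120 × (√361 − √275) = 0.120 × (19.0000 − 16.5831) = 0.120 × 2.4169 = 0.2900 W/m².
Total ΔF = 4.1435 + 0.2900 = 4.4335 W/m².

ΔF = 4.43 W/m²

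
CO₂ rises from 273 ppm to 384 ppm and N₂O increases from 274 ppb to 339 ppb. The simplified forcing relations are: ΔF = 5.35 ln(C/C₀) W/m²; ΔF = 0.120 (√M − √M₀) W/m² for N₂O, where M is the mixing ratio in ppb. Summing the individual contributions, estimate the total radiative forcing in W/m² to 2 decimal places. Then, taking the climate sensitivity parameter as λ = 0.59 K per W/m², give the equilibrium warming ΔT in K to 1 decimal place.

ΔF = 2.05 W/m²; ΔT = 1.2 K

CO₂: 5.35 × ln(384/273) = 5.35 × ln(1.40659) = 5.35 × 0.34117 = 1.8253 W/m².
N₂O: 0.120 × (√339 − √274) = 0.120 × (18.4120 − 16.5529) = 0.120 × 1.8591 = 0.2231 W/m².
Total ΔF = 1.8253 + 0.2231 = 2.0484 W/m².
ΔT = λ ΔF = 0.59 × 2.05 = 1.2095 K.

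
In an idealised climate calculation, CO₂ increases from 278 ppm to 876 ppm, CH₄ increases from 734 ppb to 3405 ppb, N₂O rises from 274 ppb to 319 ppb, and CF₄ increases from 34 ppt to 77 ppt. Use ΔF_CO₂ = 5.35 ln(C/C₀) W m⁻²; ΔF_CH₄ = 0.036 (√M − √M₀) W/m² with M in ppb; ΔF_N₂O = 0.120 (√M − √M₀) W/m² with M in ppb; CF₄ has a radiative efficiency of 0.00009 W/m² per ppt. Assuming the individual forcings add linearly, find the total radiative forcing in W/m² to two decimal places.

CO₂: 5.35 × ln(876/278) = 5.35 × ln(3.15108) = 5.35 × 1.14775 = 6.1405 W/m².
CH₄: 0.036 × (√3405 − √734) = 0.036 × (58.3524 − 27.0924) = 0.036 × 31.2600 = 1.1254 W/m².
N₂O: 0.120 × (√319 − √274) = 0.120 × (17.8606 − 16.5529) = 0.120 × 1.3077 = 0.1569 W/m².
CF₄: ΔF = 0.00009 × (77 − 34) = 0.00009 × 43 = 0.0039 W/m².
Total ΔF = 6.1405 + 1.1254 + 0.1569 + 0.0039 = 7.4267 W/m².

ΔF = 7.43 W/m²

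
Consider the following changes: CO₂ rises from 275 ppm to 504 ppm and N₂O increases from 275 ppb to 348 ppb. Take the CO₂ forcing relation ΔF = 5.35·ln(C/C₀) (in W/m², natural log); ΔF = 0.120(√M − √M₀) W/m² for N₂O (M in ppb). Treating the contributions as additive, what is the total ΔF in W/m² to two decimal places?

CO₂: 5.35 × ln(504/275) = 5.35 × ln(1.83273) = 5.35 × 0.60581 = 3.2411 W/m².
N₂O: 0.120 × (√348 − √275) = 0.120 × (18.6548 − 16.5831) = 0.120 × 2.0717 = 0.2486 W/m².
Total ΔF = 3.2411 + 0.2486 = 3.4897 W/m².

ΔF = 3.49 W/m²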